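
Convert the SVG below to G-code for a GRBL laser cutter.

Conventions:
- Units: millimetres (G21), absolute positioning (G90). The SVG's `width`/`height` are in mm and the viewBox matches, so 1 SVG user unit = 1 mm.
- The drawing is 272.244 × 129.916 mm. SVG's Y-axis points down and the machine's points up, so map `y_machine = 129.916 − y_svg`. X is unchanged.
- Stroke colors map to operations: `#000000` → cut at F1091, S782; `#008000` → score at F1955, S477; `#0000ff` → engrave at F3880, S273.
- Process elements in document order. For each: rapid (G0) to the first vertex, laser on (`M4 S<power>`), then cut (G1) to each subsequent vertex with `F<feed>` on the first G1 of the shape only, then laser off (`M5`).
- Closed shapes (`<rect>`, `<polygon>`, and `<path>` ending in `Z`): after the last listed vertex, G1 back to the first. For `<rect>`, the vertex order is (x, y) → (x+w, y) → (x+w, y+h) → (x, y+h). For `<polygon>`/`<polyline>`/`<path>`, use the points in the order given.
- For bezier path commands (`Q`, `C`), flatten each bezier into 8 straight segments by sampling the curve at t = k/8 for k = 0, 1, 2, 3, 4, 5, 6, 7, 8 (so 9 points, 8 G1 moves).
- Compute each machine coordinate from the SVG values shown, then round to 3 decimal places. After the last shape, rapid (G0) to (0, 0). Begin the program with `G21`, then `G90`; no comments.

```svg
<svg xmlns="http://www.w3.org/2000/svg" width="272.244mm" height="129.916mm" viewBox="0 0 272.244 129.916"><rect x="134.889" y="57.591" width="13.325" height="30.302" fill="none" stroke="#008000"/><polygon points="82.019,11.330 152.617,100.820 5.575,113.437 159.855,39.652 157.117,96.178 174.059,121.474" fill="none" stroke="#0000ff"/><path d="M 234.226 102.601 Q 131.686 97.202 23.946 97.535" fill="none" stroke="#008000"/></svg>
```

Since the viewBox matches the mm dimensions, user units are millimetres directly. The only transform is the Y-flip y_m = 129.916 − y_svg.

Shape 1 is a rectangle drawn with `<rect>`. Its stroke #008000 means score at S477, F1955. After flipping Y the toolpath is (134.889,72.325) → (148.214,72.325) → (148.214,42.023) → (134.889,42.023) → (134.889,72.325), returning to the start.

Shape 2 is a closed polygon drawn with `<polygon>`. Its stroke #0000ff means engrave at S273, F3880. After flipping Y the toolpath is (82.019,118.586) → (152.617,29.096) → (5.575,16.479) → (159.855,90.264) → (157.117,33.738) → (174.059,8.442) → (82.019,118.586), returning to the start.

Shape 3 is a quadratic bezier drawn with `<path>`. Its stroke #008000 means score at S477, F1955. After flipping Y the toolpath is (234.226,27.315) → (208.510,28.575) → (182.631,29.656) → (156.590,30.558) → (130.386,31.281) → (104.020,31.825) → (77.491,32.189) → (50.800,32.375) → (23.946,32.381).

G21
G90
G0 X134.889 Y72.325
M4 S477
G1 X148.214 Y72.325 F1955
G1 X148.214 Y42.023
G1 X134.889 Y42.023
G1 X134.889 Y72.325
M5
G0 X82.019 Y118.586
M4 S273
G1 X152.617 Y29.096 F3880
G1 X5.575 Y16.479
G1 X159.855 Y90.264
G1 X157.117 Y33.738
G1 X174.059 Y8.442
G1 X82.019 Y118.586
M5
G0 X234.226 Y27.315
M4 S477
G1 X208.510 Y28.575 F1955
G1 X182.631 Y29.656
G1 X156.590 Y30.558
G1 X130.386 Y31.281
G1 X104.020 Y31.825
G1 X77.491 Y32.189
G1 X50.800 Y32.375
G1 X23.946 Y32.381
M5
G0 X0.000 Y0.000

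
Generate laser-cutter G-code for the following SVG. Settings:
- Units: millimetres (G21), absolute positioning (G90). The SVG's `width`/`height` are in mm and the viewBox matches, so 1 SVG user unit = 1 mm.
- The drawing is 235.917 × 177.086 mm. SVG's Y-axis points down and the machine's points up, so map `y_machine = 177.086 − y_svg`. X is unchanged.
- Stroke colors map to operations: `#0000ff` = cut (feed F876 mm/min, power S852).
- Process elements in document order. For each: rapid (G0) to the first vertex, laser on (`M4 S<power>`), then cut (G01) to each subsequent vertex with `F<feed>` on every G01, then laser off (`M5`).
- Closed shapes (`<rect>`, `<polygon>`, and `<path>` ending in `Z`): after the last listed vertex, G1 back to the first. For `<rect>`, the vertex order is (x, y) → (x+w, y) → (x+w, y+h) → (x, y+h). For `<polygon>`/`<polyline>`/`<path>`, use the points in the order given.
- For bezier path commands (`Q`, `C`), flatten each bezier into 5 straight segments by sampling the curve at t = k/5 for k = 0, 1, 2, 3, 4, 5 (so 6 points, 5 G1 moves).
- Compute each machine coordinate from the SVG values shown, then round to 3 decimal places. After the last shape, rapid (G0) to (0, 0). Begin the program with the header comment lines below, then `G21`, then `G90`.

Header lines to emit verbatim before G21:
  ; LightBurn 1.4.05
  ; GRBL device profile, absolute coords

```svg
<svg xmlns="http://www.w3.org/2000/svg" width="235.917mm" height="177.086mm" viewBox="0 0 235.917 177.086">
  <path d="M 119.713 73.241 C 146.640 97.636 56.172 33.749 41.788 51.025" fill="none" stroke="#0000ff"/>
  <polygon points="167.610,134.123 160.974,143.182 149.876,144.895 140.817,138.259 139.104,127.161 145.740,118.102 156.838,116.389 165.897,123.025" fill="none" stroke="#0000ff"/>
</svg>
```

Since the viewBox matches the mm dimensions, user units are millimetres directly. The only transform is the Y-flip y_m = 177.086 − y_svg.

Shape 1 is a cubic bezier drawn with `<path>`. Its stroke #0000ff means cut at S852, F876. After flipping Y the toolpath is (119.713,103.845) → (123.330,98.446) → (108.058,106.102) → (83.186,118.678) → (58.001,128.043) → (41.788,126.061).

Shape 2 is a regular polygon drawn with `<polygon>`. Its stroke #0000ff means cut at S852, F876. After flipping Y the toolpath is (167.610,42.963) → (160.974,33.904) → (149.876,32.191) → (140.817,38.827) → (139.104,49.925) → (145.740,58.984) → (156.838,60.697) → (165.897,54.061) → (167.610,42.963), returning to the start.

; LightBurn 1.4.05
; GRBL device profile, absolute coords
G21
G90
G0 X119.713 Y103.845
M4 S852
G01 X123.330 Y98.446 F876
G01 X108.058 Y106.102 F876
G01 X83.186 Y118.678 F876
G01 X58.001 Y128.043 F876
G01 X41.788 Y126.061 F876
M5
G0 X167.610 Y42.963
M4 S852
G01 X160.974 Y33.904 F876
G01 X149.876 Y32.191 F876
G01 X140.817 Y38.827 F876
G01 X139.104 Y49.925 F876
G01 X145.740 Y58.984 F876
G01 X156.838 Y60.697 F876
G01 X165.897 Y54.061 F876
G01 X167.610 Y42.963 F876
M5
G0 X0.000 Y0.000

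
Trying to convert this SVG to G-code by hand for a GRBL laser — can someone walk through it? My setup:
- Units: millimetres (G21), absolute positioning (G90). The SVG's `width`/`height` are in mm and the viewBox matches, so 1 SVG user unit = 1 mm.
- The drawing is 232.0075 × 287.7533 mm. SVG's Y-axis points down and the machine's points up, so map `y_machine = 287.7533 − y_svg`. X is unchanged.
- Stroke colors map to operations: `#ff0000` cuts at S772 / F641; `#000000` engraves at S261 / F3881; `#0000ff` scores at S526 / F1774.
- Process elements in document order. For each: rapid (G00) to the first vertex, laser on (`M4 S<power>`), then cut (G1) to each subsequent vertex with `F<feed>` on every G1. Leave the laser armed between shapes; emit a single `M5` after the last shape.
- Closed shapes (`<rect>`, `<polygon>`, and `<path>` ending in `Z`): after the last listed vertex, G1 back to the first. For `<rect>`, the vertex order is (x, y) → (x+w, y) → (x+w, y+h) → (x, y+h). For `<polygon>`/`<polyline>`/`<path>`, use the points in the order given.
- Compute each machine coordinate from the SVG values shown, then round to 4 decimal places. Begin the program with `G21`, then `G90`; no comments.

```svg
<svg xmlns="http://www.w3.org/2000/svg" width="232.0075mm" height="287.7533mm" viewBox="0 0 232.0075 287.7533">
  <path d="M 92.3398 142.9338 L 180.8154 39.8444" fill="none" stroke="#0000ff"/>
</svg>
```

G21
G90
G00 X92.3398 Y144.8195
M4 S526
G1 X180.8154 Y247.9089 F1774
M5

1 u = 1 mm; y_m = 287.7533 − y.

[1] `<path>` line segment, #0000ff→score S526 F1774: (92.3398,144.8195) → (180.8154,247.9089)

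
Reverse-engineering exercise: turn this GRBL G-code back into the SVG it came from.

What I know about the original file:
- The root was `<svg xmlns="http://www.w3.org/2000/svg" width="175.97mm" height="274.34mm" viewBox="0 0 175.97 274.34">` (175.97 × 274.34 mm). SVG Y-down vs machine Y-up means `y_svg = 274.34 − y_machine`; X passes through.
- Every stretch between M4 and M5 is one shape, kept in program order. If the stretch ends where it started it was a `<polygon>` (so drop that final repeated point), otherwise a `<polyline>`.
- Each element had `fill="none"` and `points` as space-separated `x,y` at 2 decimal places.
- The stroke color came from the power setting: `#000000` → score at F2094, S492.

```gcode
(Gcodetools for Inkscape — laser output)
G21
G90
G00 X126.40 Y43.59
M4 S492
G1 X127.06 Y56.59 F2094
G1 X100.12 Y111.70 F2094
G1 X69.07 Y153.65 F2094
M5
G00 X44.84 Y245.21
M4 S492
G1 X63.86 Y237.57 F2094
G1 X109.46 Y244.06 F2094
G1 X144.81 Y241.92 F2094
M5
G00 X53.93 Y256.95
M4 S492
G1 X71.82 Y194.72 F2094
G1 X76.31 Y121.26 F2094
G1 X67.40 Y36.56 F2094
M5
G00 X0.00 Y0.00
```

Each laser-on run becomes one SVG element. Flip Y back into SVG space with y_svg = 274.34 − y_machine. Every run uses S492, so all elements get stroke `#000000` (score).

Run 1: The run is open, so emit a `<polyline>` with points (Y-flipped): 126.40,230.75 127.06,217.75 100.12,162.64 69.07,120.69.

Run 2: The run is open, so emit a `<polyline>` with points (Y-flipped): 44.84,29.13 63.86,36.77 109.46,30.28 144.81,32.42.

Run 3: The run is open, so emit a `<polyline>` with points (Y-flipped): 53.93,17.39 71.82,79.62 76.31,153.08 67.40,237.78.

<svg xmlns="http://www.w3.org/2000/svg" width="175.97mm" height="274.34mm" viewBox="0 0 175.97 274.34">
  <polyline points="126.40,230.75 127.06,217.75 100.12,162.64 69.07,120.69" fill="none" stroke="#000000"/>
  <polyline points="44.84,29.13 63.86,36.77 109.46,30.28 144.81,32.42" fill="none" stroke="#000000"/>
  <polyline points="53.93,17.39 71.82,79.62 76.31,153.08 67.40,237.78" fill="none" stroke="#000000"/>
</svg>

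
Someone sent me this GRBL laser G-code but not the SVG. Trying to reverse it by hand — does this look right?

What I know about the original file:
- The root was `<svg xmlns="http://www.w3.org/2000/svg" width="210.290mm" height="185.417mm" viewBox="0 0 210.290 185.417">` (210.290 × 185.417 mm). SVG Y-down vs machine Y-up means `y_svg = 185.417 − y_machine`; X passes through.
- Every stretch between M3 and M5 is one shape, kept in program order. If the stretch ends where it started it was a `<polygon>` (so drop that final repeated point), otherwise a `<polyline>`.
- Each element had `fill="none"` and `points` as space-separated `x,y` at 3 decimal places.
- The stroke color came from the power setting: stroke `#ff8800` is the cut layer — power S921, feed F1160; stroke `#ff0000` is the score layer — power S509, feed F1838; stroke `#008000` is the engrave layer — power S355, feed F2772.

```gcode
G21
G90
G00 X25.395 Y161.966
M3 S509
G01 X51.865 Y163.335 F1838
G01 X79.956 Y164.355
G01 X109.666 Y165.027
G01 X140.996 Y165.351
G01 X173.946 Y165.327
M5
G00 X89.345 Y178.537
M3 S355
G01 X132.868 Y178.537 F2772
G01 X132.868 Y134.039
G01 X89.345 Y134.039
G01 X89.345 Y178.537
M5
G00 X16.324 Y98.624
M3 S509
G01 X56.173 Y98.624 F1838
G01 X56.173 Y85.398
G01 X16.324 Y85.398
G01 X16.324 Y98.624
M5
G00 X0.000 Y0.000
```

y_svg = 185.417 − y_m.

[1] S509→`#ff0000` (score); open run; points: 25.395,23.451 51.865,22.082 79.956,21.062 109.666,20.390 140.996,20.066 173.946,20.090

[2] S355→`#008000` (engrave); closed run; points: 89.345,6.880 132.868,6.880 132.868,51.378 89.345,51.378

[3] S509→`#ff0000` (score); closed run; points: 16.324,86.793 56.173,86.793 56.173,100.019 16.324,100.019

<svg xmlns="http://www.w3.org/2000/svg" width="210.290mm" height="185.417mm" viewBox="0 0 210.290 185.417">
  <polyline points="25.395,23.451 51.865,22.082 79.956,21.062 109.666,20.390 140.996,20.066 173.946,20.090" fill="none" stroke="#ff0000"/>
  <polygon points="89.345,6.880 132.868,6.880 132.868,51.378 89.345,51.378" fill="none" stroke="#008000"/>
  <polygon points="16.324,86.793 56.173,86.793 56.173,100.019 16.324,100.019" fill="none" stroke="#ff0000"/>
</svg>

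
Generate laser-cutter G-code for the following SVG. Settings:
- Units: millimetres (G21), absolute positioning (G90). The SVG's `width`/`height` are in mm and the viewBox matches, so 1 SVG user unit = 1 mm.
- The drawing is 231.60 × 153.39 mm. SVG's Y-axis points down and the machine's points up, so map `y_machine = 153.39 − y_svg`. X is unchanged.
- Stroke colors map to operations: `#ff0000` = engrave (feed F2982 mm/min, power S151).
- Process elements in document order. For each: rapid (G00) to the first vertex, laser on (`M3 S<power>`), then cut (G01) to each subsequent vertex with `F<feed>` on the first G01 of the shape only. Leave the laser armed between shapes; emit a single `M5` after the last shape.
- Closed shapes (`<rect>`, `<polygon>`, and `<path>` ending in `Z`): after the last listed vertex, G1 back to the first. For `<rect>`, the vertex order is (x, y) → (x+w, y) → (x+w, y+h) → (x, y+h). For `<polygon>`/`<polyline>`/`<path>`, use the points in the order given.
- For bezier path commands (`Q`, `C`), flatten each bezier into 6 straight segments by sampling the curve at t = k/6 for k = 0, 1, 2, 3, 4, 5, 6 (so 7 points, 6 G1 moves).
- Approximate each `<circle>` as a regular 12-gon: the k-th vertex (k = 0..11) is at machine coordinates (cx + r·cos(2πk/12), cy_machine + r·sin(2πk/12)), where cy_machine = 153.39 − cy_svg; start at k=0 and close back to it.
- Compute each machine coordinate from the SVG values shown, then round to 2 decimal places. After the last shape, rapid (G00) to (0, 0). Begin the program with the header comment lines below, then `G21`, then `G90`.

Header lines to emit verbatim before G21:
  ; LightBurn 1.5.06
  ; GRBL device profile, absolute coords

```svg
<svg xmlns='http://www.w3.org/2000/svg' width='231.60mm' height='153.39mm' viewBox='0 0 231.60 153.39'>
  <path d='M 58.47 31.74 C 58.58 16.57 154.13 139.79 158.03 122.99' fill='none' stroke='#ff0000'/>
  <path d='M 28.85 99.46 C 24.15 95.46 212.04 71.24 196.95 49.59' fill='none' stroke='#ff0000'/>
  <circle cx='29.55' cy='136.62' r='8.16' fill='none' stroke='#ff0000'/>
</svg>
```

viewBox `0 0 231.60 153.39` with mm width/height → 1 unit = 1 mm. Flip: y_m = 153.39 − y_svg.

**Shape 1** — `<path>` cubic bezier, stroke `#ff0000` → engrave (S151, F2982). Control points (SVG): P0=(58.47,31.74), P1=(58.58,16.57), P2=(154.13,139.79), P3=(158.03,122.99); sampled at t=k/6. Machine vertices: (58.47,121.65) → (65.61,118.99) → (83.46,101.00) → (106.83,75.41) → (130.51,49.96) → (149.31,32.38) → (158.03,30.40). Open path.

**Shape 2** — `<path>` cubic bezier, stroke `#ff0000` → engrave (S151, F2982). Control points (SVG): P0=(28.85,99.46), P1=(24.15,95.46), P2=(212.04,71.24), P3=(196.95,49.59); sampled at t=k/6. Machine vertices: (28.85,53.93) → (40.72,57.51) → (73.70,63.83) → (116.80,72.25) → (159.03,82.14) → (189.41,92.87) → (196.95,103.80). Open path.

**Shape 3** — `<circle>` circle, stroke `#ff0000` → engrave (S151, F2982). Machine vertices: (37.71,16.77) → (36.62,20.85) → (33.63,23.84) → (29.55,24.93) → (25.47,23.84) → (22.48,20.85) → (21.39,16.77) → (22.48,12.69) → (25.47,9.70) → (29.55,8.61) → (33.63,9.70) → (36.62,12.69) → (37.71,16.77). Closed: final G1 returns to the first vertex.

; LightBurn 1.5.06
; GRBL device profile, absolute coords
G21
G90
G00 X58.47 Y121.65
M3 S151
G01 X65.61 Y118.99 F2982
G01 X83.46 Y101.00
G01 X106.83 Y75.41
G01 X130.51 Y49.96
G01 X149.31 Y32.38
G01 X158.03 Y30.40
G00 X28.85 Y53.93
M3 S151
G01 X40.72 Y57.51 F2982
G01 X73.70 Y63.83
G01 X116.80 Y72.25
G01 X159.03 Y82.14
G01 X189.41 Y92.87
G01 X196.95 Y103.80
G00 X37.71 Y16.77
M3 S151
G01 X36.62 Y20.85 F2982
G01 X33.63 Y23.84
G01 X29.55 Y24.93
G01 X25.47 Y23.84
G01 X22.48 Y20.85
G01 X21.39 Y16.77
G01 X22.48 Y12.69
G01 X25.47 Y9.70
G01 X29.55 Y8.61
G01 X33.63 Y9.70
G01 X36.62 Y12.69
G01 X37.71 Y16.77
M5
G00 X0.00 Y0.00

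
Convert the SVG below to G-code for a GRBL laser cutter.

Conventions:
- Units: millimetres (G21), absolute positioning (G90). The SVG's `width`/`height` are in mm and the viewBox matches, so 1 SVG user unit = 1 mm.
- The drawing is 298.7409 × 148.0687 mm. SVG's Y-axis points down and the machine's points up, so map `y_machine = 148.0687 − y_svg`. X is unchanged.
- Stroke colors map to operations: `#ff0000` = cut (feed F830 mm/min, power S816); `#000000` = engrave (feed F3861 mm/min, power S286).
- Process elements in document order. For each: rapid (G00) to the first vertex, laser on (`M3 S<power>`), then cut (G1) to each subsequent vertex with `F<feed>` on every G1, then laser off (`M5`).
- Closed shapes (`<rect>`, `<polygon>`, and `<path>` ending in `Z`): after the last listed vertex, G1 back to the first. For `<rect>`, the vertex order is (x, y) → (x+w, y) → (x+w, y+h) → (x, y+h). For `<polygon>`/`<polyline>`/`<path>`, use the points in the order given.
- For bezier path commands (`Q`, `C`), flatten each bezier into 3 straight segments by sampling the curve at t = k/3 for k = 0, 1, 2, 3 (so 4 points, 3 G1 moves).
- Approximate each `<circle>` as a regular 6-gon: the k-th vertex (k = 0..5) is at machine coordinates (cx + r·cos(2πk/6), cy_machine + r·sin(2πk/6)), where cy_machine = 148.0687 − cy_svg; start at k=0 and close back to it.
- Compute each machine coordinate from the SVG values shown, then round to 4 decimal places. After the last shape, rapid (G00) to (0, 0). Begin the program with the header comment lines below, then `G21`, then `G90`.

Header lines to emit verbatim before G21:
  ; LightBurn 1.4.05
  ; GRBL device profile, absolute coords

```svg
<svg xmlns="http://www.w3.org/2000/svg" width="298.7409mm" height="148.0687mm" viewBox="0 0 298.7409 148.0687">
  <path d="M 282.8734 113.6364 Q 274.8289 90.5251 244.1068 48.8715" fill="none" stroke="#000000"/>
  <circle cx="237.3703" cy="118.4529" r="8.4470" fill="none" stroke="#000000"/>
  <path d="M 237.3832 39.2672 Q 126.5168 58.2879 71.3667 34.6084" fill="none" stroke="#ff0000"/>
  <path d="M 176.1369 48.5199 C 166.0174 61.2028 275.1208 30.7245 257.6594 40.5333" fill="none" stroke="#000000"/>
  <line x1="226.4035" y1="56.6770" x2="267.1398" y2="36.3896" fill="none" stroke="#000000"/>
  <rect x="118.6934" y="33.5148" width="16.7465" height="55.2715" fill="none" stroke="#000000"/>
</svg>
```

viewBox `0 0 298.7409 148.0687` with mm width/height → 1 unit = 1 mm. Flip: y_m = 148.0687 − y_svg.

**Shape 1** — `<path>` quadratic bezier, stroke `#000000` → engrave (S286, F3861). Control points (SVG): P0=(282.8734,113.6364), P1=(274.8289,90.5251), P2=(244.1068,48.8715); sampled at t=k/3. Machine vertices: (282.8734,34.4323) → (274.9907,51.9001) → (262.0685,73.4884) → (244.1068,99.1972). Open path.

**Shape 2** — `<circle>` circle, stroke `#000000` → engrave (S286, F3861). Machine vertices: (245.8173,29.6158) → (241.5938,36.9311) → (233.1468,36.9311) → (228.9233,29.6158) → (233.1468,22.3005) → (241.5938,22.3005) → (245.8173,29.6158). Closed: final G1 returns to the first vertex.

**Shape 3** — `<path>` quadratic bezier, stroke `#ff0000` → cut (S816, F830). Control points (SVG): P0=(237.3832,39.2672), P1=(126.5168,58.2879), P2=(71.3667,34.6084); sampled at t=k/3. Machine vertices: (237.3832,108.8015) → (169.6630,100.8655) → (114.3241,102.4184) → (71.3667,113.4603). Open path.

**Shape 4** — `<path>` cubic bezier, stroke `#000000` → engrave (S286, F3861). Control points (SVG): P0=(176.1369,48.5199), P1=(166.0174,61.2028), P2=(275.1208,30.7245), P3=(257.6594,40.5333); sampled at t=k/3. Machine vertices: (176.1369,99.5488) → (196.6551,98.1623) → (242.0358,107.0058) → (257.6594,107.5354). Open path.

**Shape 5** — `<line>` line segment, stroke `#000000` → engrave (S286, F3861). Machine vertices: (226.4035,91.3917) → (267.1398,111.6791). Open path.

**Shape 6** — `<rect>` rectangle, stroke `#000000` → engrave (S286, F3861). Machine vertices: (118.6934,114.5539) → (135.4399,114.5539) → (135.4399,59.2824) → (118.6934,59.2824) → (118.6934,114.5539). Closed: final G1 returns to the first vertex.

; LightBurn 1.4.05
; GRBL device profile, absolute coords
G21
G90
G00 X282.8734 Y34.4323
M3 S286
G1 X274.9907 Y51.9001 F3861
G1 X262.0685 Y73.4884 F3861
G1 X244.1068 Y99.1972 F3861
M5
G00 X245.8173 Y29.6158
M3 S286
G1 X241.5938 Y36.9311 F3861
G1 X233.1468 Y36.9311 F3861
G1 X228.9233 Y29.6158 F3861
G1 X233.1468 Y22.3005 F3861
G1 X241.5938 Y22.3005 F3861
G1 X245.8173 Y29.6158 F3861
M5
G00 X237.3832 Y108.8015
M3 S816
G1 X169.6630 Y100.8655 F830
G1 X114.3241 Y102.4184 F830
G1 X71.3667 Y113.4603 F830
M5
G00 X176.1369 Y99.5488
M3 S286
G1 X196.6551 Y98.1623 F3861
G1 X242.0358 Y107.0058 F3861
G1 X257.6594 Y107.5354 F3861
M5
G00 X226.4035 Y91.3917
M3 S286
G1 X267.1398 Y111.6791 F3861
M5
G00 X118.6934 Y114.5539
M3 S286
G1 X135.4399 Y114.5539 F3861
G1 X135.4399 Y59.2824 F3861
G1 X118.6934 Y59.2824 F3861
G1 X118.6934 Y114.5539 F3861
M5
G00 X0.0000 Y0.0000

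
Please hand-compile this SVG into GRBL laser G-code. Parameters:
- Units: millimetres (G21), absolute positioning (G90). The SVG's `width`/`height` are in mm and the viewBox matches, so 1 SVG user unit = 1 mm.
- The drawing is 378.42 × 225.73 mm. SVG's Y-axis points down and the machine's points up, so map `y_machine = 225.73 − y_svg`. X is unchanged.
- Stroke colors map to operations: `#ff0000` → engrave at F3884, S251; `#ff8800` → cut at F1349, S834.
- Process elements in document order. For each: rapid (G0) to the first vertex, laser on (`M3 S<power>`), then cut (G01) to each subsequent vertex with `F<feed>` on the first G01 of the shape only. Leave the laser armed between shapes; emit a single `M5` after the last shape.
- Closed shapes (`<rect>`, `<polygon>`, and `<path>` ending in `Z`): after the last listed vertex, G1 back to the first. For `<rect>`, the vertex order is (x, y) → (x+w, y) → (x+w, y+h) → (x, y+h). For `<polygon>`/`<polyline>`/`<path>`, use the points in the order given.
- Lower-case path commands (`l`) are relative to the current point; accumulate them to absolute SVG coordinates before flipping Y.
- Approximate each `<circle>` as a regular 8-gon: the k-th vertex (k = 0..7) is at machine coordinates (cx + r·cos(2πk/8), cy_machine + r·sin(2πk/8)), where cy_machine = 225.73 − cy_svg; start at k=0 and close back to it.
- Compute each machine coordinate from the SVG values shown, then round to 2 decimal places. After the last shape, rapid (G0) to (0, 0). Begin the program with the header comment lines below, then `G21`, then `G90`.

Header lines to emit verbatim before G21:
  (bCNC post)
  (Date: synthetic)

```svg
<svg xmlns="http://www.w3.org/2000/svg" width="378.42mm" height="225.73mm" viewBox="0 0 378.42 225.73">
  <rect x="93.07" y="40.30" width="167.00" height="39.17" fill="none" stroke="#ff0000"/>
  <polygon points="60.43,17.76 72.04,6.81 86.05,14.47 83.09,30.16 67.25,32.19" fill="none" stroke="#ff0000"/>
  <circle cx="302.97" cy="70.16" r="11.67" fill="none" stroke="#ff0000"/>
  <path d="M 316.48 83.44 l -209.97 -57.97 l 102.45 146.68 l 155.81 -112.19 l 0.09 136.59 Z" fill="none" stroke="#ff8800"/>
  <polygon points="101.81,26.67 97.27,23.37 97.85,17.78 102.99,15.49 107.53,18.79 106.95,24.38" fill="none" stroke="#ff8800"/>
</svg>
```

Since the viewBox matches the mm dimensions, user units are millimetres directly. The only transform is the Y-flip y_m = 225.73 − y_svg.

Shape 1 is a rectangle drawn with `<rect>`. Its stroke #ff0000 means engrave at S251, F3884. After flipping Y the toolpath is (93.07,185.43) → (260.07,185.43) → (260.07,146.26) → (93.07,146.26) → (93.07,185.43), returning to the start.

Shape 2 is a regular polygon drawn with `<polygon>`. Its stroke #ff0000 means engrave at S251, F3884. After flipping Y the toolpath is (60.43,207.97) → (72.04,218.92) → (86.05,211.26) → (83.09,195.57) → (67.25,193.54) → (60.43,207.97), returning to the start.

Shape 3 is a circle drawn with `<circle>`. Its stroke #ff0000 means engrave at S251, F3884. After flipping Y the toolpath is (314.64,155.57) → (311.22,163.82) → (302.97,167.24) → (294.72,163.82) → (291.30,155.57) → (294.72,147.32) → (302.97,143.90) → (311.22,147.32) → (314.64,155.57), returning to the start.

Shape 4 is a closed polygon drawn with `<path>`. Its stroke #ff8800 means cut at S834, F1349. After flipping Y the toolpath is (316.48,142.29) → (106.51,200.26) → (208.96,53.58) → (364.77,165.77) → (364.86,29.18) → (316.48,142.29), returning to the start.

Shape 5 is a regular polygon drawn with `<polygon>`. Its stroke #ff8800 means cut at S834, F1349. After flipping Y the toolpath is (101.81,199.06) → (97.27,202.36) → (97.85,207.95) → (102.99,210.24) → (107.53,206.94) → (106.95,201.35) → (101.81,199.06), returning to the start.

(bCNC post)
(Date: synthetic)
G21
G90
G0 X93.07 Y185.43
M3 S251
G01 X260.07 Y185.43 F3884
G01 X260.07 Y146.26
G01 X93.07 Y146.26
G01 X93.07 Y185.43
G0 X60.43 Y207.97
M3 S251
G01 X72.04 Y218.92 F3884
G01 X86.05 Y211.26
G01 X83.09 Y195.57
G01 X67.25 Y193.54
G01 X60.43 Y207.97
G0 X314.64 Y155.57
M3 S251
G01 X311.22 Y163.82 F3884
G01 X302.97 Y167.24
G01 X294.72 Y163.82
G01 X291.30 Y155.57
G01 X294.72 Y147.32
G01 X302.97 Y143.90
G01 X311.22 Y147.32
G01 X314.64 Y155.57
G0 X316.48 Y142.29
M3 S834
G01 X106.51 Y200.26 F1349
G01 X208.96 Y53.58
G01 X364.77 Y165.77
G01 X364.86 Y29.18
G01 X316.48 Y142.29
G0 X101.81 Y199.06
M3 S834
G01 X97.27 Y202.36 F1349
G01 X97.85 Y207.95
G01 X102.99 Y210.24
G01 X107.53 Y206.94
G01 X106.95 Y201.35
G01 X101.81 Y199.06
M5
G0 X0.00 Y0.00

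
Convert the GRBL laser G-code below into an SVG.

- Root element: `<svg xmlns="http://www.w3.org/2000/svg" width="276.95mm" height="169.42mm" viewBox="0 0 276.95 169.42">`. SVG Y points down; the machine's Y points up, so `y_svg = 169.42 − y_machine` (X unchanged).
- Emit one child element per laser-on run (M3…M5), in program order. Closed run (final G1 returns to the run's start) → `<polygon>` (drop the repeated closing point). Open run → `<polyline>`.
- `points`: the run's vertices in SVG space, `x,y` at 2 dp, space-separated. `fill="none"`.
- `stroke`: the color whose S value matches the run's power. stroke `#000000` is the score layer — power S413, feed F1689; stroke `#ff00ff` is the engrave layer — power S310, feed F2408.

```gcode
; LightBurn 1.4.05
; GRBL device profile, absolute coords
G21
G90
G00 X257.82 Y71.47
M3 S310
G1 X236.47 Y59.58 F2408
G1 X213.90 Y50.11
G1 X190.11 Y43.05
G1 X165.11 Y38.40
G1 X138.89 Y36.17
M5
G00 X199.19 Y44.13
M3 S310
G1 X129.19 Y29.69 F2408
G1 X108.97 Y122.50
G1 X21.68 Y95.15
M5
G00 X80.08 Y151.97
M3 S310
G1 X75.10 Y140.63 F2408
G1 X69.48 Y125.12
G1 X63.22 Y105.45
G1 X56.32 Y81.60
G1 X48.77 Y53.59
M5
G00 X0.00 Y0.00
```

<svg xmlns="http://www.w3.org/2000/svg" width="276.95mm" height="169.42mm" viewBox="0 0 276.95 169.42">
  <polyline points="257.82,97.95 236.47,109.84 213.90,119.31 190.11,126.37 165.11,131.02 138.89,133.25" fill="none" stroke="#ff00ff"/>
  <polyline points="199.19,125.29 129.19,139.73 108.97,46.92 21.68,74.27" fill="none" stroke="#ff00ff"/>
  <polyline points="80.08,17.45 75.10,28.79 69.48,44.30 63.22,63.97 56.32,87.82 48.77,115.83" fill="none" stroke="#ff00ff"/>
</svg>

Machine Y-up, SVG Y-down with viewBox height 169.42, so y_svg = 169.42 − y_machine; X carries over. Every run uses S310, so all elements get stroke `#ff00ff` (engrave).

Run 1: The run is open, so emit a `<polyline>` with points (Y-flipped): 257.82,97.95 236.47,109.84 213.90,119.31 190.11,126.37 165.11,131.02 138.89,133.25.

Run 2: The run is open, so emit a `<polyline>` with points (Y-flipped): 199.19,125.29 129.19,139.73 108.97,46.92 21.68,74.27.

Run 3: The run is open, so emit a `<polyline>` with points (Y-flipped): 80.08,17.45 75.10,28.79 69.48,44.30 63.22,63.97 56.32,87.82 48.77,115.83.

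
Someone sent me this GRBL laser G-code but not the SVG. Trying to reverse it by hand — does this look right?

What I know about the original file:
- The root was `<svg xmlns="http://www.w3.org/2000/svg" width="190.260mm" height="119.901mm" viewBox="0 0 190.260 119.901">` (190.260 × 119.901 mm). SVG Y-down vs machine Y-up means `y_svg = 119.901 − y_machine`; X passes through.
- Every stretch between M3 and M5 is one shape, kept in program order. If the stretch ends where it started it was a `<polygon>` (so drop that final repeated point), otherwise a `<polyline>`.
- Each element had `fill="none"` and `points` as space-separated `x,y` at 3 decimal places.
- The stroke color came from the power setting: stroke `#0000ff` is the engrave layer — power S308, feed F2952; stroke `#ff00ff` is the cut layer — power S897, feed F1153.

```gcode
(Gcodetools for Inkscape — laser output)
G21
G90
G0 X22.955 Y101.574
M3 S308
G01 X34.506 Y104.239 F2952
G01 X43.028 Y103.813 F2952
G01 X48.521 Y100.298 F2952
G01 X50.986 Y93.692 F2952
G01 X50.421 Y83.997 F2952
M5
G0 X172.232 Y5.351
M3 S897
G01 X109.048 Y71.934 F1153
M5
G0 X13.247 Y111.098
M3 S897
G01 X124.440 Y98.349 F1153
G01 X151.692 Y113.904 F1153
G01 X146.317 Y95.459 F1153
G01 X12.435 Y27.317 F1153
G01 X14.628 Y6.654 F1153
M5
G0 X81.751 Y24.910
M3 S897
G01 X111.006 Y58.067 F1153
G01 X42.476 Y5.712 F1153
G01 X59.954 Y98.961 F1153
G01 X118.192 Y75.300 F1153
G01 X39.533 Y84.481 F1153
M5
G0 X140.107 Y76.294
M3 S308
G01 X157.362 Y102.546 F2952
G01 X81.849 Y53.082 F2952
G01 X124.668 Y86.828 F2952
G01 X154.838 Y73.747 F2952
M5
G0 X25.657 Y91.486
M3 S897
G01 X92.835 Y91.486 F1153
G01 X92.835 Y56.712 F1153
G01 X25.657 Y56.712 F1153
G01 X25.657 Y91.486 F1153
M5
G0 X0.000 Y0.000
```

<svg xmlns="http://www.w3.org/2000/svg" width="190.260mm" height="119.901mm" viewBox="0 0 190.260 119.901">
  <polyline points="22.955,18.327 34.506,15.662 43.028,16.088 48.521,19.603 50.986,26.209 50.421,35.904" fill="none" stroke="#0000ff"/>
  <polyline points="172.232,114.550 109.048,47.967" fill="none" stroke="#ff00ff"/>
  <polyline points="13.247,8.803 124.440,21.552 151.692,5.997 146.317,24.442 12.435,92.584 14.628,113.247" fill="none" stroke="#ff00ff"/>
  <polyline points="81.751,94.991 111.006,61.834 42.476,114.189 59.954,20.940 118.192,44.601 39.533,35.420" fill="none" stroke="#ff00ff"/>
  <polyline points="140.107,43.607 157.362,17.355 81.849,66.819 124.668,33.073 154.838,46.154" fill="none" stroke="#0000ff"/>
  <polygon points="25.657,28.415 92.835,28.415 92.835,63.189 25.657,63.189" fill="none" stroke="#ff00ff"/>
</svg>

Each laser-on run becomes one SVG element. Flip Y back into SVG space with y_svg = 119.901 − y_machine.

Run 1: S308 ⇒ engrave layer `#0000ff`. The run is open, so emit a `<polyline>` with points (Y-flipped): 22.955,18.327 34.506,15.662 43.028,16.088 48.521,19.603 50.986,26.209 50.421,35.904.

Run 2: power S897 maps to stroke `#ff00ff` (cut). The run is open, so emit a `<polyline>` with points (Y-flipped): 172.232,114.550 109.048,47.967.

Run 3: the run's S897 means `#ff00ff` (cut). The run is open, so emit a `<polyline>` with points (Y-flipped): 13.247,8.803 124.440,21.552 151.692,5.997 146.317,24.442 12.435,92.584 14.628,113.247.

Run 4: S897 ⇒ cut layer `#ff00ff`. The run is open, so emit a `<polyline>` with points (Y-flipped): 81.751,94.991 111.006,61.834 42.476,114.189 59.954,20.940 118.192,44.601 39.533,35.420.

Run 5: power S308 maps to stroke `#0000ff` (engrave). The run is open, so emit a `<polyline>` with points (Y-flipped): 140.107,43.607 157.362,17.355 81.849,66.819 124.668,33.073 154.838,46.154.

Run 6: the run's S897 means `#ff00ff` (cut). The run returns to its start, so emit a `<polygon>` with points (Y-flipped): 25.657,28.415 92.835,28.415 92.835,63.189 25.657,63.189.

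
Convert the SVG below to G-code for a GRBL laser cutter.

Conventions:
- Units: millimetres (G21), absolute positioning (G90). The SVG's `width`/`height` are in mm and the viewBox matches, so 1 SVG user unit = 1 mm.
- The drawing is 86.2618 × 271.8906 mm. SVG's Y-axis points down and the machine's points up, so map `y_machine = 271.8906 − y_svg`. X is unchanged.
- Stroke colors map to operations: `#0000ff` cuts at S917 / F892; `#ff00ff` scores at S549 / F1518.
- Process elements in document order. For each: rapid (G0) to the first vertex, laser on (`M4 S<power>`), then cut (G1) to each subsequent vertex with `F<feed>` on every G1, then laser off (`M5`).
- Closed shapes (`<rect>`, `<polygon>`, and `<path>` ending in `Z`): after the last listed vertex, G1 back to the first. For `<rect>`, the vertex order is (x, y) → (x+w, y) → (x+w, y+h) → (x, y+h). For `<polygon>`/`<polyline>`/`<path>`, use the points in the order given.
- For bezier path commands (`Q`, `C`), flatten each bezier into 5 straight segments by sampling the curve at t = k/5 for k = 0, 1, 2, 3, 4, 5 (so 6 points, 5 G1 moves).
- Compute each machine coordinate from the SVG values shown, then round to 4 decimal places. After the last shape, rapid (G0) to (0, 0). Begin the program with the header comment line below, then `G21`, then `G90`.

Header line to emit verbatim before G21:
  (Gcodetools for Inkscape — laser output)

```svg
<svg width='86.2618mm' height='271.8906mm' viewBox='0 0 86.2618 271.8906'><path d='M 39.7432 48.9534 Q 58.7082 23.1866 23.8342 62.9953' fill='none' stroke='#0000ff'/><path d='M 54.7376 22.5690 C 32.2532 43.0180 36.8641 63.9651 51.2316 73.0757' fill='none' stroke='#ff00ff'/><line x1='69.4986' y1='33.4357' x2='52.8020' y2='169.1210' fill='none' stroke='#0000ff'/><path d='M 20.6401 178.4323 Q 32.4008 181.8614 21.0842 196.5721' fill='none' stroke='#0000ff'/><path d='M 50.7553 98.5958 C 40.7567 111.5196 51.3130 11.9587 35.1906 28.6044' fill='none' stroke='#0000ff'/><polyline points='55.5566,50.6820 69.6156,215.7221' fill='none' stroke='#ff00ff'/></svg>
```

(Gcodetools for Inkscape — laser output)
G21
G90
G0 X39.7432 Y222.9372
M4 S917
G1 X45.1756 Y230.6209 F892
G1 X46.3010 Y233.0586 F892
G1 X43.1192 Y230.2502 F892
G1 X35.6302 Y222.1958 F892
G1 X23.8342 Y208.8953 F892
M5
G0 X54.7376 Y249.3216
M4 S549
G1 X44.3597 Y237.0911 F1518
G1 X39.6524 Y225.3331 F1518
G1 X39.7834 Y214.6397 F1518
G1 X43.9206 Y205.6030 F1518
G1 X51.2316 Y198.8149 F1518
M5
G0 X69.4986 Y238.4549
M4 S917
G1 X52.8020 Y102.7696 F892
M5
G0 X20.6401 Y93.4583
M4 S917
G1 X24.4213 Y91.6354 F892
G1 X26.3563 Y88.9100 F892
G1 X26.4451 Y85.2820 F892
G1 X24.6877 Y80.7515 F892
G1 X21.0842 Y75.3185 F892
M5
G0 X50.7553 Y173.2948
M4 S917
G1 X46.8449 Y177.2092 F892
G1 X45.6004 Y197.1427 F892
G1 X44.7547 Y222.1181 F892
G1 X42.0405 Y241.1584 F892
G1 X35.1906 Y243.2862 F892
M5
G0 X55.5566 Y221.2086
M4 S549
G1 X69.6156 Y56.1685 F1518
M5
G0 X0.0000 Y0.0000

1 u = 1 mm; y_m = 271.8906 − y.

[1] `<path>` quadratic bezier, #0000ff→cut S917 F892: (39.7432,222.9372) → (45.1756,230.6209) → (46.3010,233.0586) → (43.1192,230.2502) → (35.6302,222.1958) → (23.8342,208.8953)

[2] `<path>` cubic bezier, #ff00ff→score S549 F1518: (54.7376,249.3216) → (44.3597,237.0911) → (39.6524,225.3331) → (39.7834,214.6397) → (43.9206,205.6030) → (51.2316,198.8149)

[3] `<line>` line segment, #0000ff→cut S917 F892: (69.4986,238.4549) → (52.8020,102.7696)

[4] `<path>` quadratic bezier, #0000ff→cut S917 F892: (20.6401,93.4583) → (24.4213,91.6354) → (26.3563,88.9100) → (26.4451,85.2820) → (24.6877,80.7515) → (21.0842,75.3185)

[5] `<path>` cubic bezier, #0000ff→cut S917 F892: (50.7553,173.2948) → (46.8449,177.2092) → (45.6004,197.1427) → (44.7547,222.1181) → (42.0405,241.1584) → (35.1906,243.2862)

[6] `<polyline>` line segment, #ff00ff→score S549 F1518: (55.5566,221.2086) → (69.6156,56.1685)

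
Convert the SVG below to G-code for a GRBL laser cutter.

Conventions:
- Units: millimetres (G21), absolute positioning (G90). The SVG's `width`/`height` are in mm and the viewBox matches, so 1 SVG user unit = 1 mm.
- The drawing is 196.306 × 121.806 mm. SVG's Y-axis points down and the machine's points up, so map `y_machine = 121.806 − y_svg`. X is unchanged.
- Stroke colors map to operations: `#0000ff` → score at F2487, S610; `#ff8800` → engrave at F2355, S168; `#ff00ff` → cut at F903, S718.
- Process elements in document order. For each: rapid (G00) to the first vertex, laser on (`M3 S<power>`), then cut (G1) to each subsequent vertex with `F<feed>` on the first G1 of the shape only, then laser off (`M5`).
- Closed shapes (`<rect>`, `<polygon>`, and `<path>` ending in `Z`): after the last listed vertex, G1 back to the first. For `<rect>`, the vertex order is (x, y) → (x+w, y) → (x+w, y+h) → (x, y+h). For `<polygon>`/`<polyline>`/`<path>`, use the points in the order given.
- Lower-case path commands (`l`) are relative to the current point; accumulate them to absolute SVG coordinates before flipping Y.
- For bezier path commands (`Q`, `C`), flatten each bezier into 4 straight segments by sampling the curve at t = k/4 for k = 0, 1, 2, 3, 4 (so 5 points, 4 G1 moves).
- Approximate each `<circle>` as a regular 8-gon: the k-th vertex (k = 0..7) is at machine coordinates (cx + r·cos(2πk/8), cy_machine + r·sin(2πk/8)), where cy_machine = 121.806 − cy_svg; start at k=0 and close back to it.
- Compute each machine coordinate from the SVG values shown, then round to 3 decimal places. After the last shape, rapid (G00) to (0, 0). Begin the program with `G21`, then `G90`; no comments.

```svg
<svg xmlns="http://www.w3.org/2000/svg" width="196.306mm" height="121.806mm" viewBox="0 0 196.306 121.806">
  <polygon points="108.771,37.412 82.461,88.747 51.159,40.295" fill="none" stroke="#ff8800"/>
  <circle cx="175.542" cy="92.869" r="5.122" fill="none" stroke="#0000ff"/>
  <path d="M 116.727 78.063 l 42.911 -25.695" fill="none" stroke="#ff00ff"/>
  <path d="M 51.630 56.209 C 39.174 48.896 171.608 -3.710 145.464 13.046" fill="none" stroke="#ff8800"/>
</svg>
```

Since the viewBox matches the mm dimensions, user units are millimetres directly. The only transform is the Y-flip y_m = 121.806 − y_svg.

Shape 1 is a regular polygon drawn with `<polygon>`. Its stroke #ff8800 means engrave at S168, F2355. After flipping Y the toolpath is (108.771,84.394) → (82.461,33.059) → (51.159,81.511) → (108.771,84.394), returning to the start.

Shape 2 is a circle drawn with `<circle>`. Its stroke #0000ff means score at S610, F2487. After flipping Y the toolpath is (180.664,28.937) → (179.164,32.559) → (175.542,34.059) → (171.920,32.559) → (170.420,28.937) → (171.920,25.315) → (175.542,23.815) → (179.164,25.315) → (180.664,28.937), returning to the start.

Shape 3 is a line segment drawn with `<path>`. Its stroke #ff00ff means cut at S718, F903. After flipping Y the toolpath is (116.727,43.743) → (159.638,69.438).

Shape 4 is a cubic bezier drawn with `<path>`. Its stroke #ff8800 means engrave at S168, F2355. After flipping Y the toolpath is (51.630,65.597) → (64.713,77.783) → (103.680,96.204) → (140.080,110.113) → (145.464,108.760).

G21
G90
G00 X108.771 Y84.394
M3 S168
G1 X82.461 Y33.059 F2355
G1 X51.159 Y81.511
G1 X108.771 Y84.394
M5
G00 X180.664 Y28.937
M3 S610
G1 X179.164 Y32.559 F2487
G1 X175.542 Y34.059
G1 X171.920 Y32.559
G1 X170.420 Y28.937
G1 X171.920 Y25.315
G1 X175.542 Y23.815
G1 X179.164 Y25.315
G1 X180.664 Y28.937
M5
G00 X116.727 Y43.743
M3 S718
G1 X159.638 Y69.438 F903
M5
G00 X51.630 Y65.597
M3 S168
G1 X64.713 Y77.783 F2355
G1 X103.680 Y96.204
G1 X140.080 Y110.113
G1 X145.464 Y108.760
M5
G00 X0.000 Y0.000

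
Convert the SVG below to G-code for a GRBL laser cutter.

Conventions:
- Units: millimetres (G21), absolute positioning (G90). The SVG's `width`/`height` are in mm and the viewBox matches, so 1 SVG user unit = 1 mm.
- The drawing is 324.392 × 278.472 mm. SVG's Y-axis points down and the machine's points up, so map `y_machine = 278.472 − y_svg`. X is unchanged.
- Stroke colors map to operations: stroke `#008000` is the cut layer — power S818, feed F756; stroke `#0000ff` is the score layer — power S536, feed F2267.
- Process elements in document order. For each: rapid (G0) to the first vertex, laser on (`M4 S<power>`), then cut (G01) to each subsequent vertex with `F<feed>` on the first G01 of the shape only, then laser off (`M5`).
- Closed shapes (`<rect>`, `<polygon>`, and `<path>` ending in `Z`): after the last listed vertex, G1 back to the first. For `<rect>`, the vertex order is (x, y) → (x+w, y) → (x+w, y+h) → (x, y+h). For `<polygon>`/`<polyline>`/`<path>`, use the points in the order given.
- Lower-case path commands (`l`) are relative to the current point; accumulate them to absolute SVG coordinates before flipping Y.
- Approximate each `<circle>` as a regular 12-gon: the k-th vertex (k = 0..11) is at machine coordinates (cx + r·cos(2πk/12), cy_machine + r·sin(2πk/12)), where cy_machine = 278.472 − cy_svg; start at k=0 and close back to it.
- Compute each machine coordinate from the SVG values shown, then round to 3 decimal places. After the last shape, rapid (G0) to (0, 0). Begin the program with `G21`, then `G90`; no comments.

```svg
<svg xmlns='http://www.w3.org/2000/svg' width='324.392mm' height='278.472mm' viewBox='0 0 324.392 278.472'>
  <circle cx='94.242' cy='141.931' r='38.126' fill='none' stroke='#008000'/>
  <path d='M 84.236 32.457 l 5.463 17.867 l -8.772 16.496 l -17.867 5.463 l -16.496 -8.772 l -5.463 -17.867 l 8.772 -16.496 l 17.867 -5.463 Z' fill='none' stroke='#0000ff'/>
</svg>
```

G21
G90
G0 X132.368 Y136.541
M4 S818
G01 X127.260 Y155.604 F756
G01 X113.305 Y169.559
G01 X94.242 Y174.667
G01 X75.179 Y169.559
G01 X61.224 Y155.604
G01 X56.116 Y136.541
G01 X61.224 Y117.478
G01 X75.179 Y103.523
G01 X94.242 Y98.415
G01 X113.305 Y103.523
G01 X127.260 Y117.478
G01 X132.368 Y136.541
M5
G0 X84.236 Y246.015
M4 S536
G01 X89.699 Y228.148 F2267
G01 X80.927 Y211.652
G01 X63.060 Y206.189
G01 X46.564 Y214.961
G01 X41.101 Y232.828
G01 X49.873 Y249.324
G01 X67.740 Y254.787
G01 X84.236 Y246.015
M5
G0 X0.000 Y0.000

viewBox `0 0 324.392 278.472` with mm width/height → 1 unit = 1 mm. Flip: y_m = 278.472 − y_svg.

**Shape 1** — `<circle>` circle, stroke `#008000` → cut (S818, F756). Machine vertices: (132.368,136.541) → (127.260,155.604) → (113.305,169.559) → (94.242,174.667) → (75.179,169.559) → (61.224,155.604) → (56.116,136.541) → (61.224,117.478) → (75.179,103.523) → (94.242,98.415) → (113.305,103.523) → (127.260,117.478) → (132.368,136.541). Closed: final G1 returns to the first vertex.

**Shape 2** — `<path>` regular polygon, stroke `#0000ff` → score (S536, F2267). Machine vertices: (84.236,246.015) → (89.699,228.148) → (80.927,211.652) → (63.060,206.189) → (46.564,214.961) → (41.101,232.828) → (49.873,249.324) → (67.740,254.787) → (84.236,246.015). Closed: final G1 returns to the first vertex.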